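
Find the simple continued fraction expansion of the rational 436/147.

Run the Euclidean algorithm on 436 and 147; the successive quotients are the partial quotients a_0, a_1, ... (each step inverts the fractional part left over by the previous one):
  436 = 2*147 + 142, so a_0 = 2.
  147 = 1*142 + 5, so a_1 = 1.
  142 = 28*5 + 2, so a_2 = 28.
  5 = 2*2 + 1, so a_3 = 2.
  2 = 2*1 + 0, so a_4 = 2.
The remainder reaches 0 after 5 divisions, so the expansion has 5 partial quotients, read off in order.

[2; 1, 28, 2, 2]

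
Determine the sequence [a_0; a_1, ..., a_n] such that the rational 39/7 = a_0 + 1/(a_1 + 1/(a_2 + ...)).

Run the Euclidean algorithm on 39 and 7; the successive quotients are the partial quotients a_0, a_1, ... (each step inverts the fractional part left over by the previous one):
  39 = 5*7 + 4, so a_0 = 5.
  7 = 1*4 + 3, so a_1 = 1.
  4 = 1*3 + 1, so a_2 = 1.
  3 = 3*1 + 0, so a_3 = 3.
The remainder reaches 0 after 4 divisions, so the expansion has 4 partial quotients, read off in order.

[5; 1, 1, 3]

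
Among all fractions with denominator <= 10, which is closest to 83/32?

Expand x = 83/32 as a continued fraction with the Euclidean algorithm:
  83 = 2*32 + 19, so a_0 = 2.
  32 = 1*19 + 13, so a_1 = 1.
  19 = 1*13 + 6, so a_2 = 1.
  13 = 2*6 + 1, so a_3 = 2.
  6 = 6*1 + 0, so a_4 = 6.
so x = [2; 1, 1, 2, 6].
Convergents (p_i = a_i*p_{i-1} + p_{i-2}, q_i = a_i*q_{i-1} + q_{i-2} with p_{-2}=0, p_{-1}=1, q_{-2}=1, q_{-1}=0), until the denominator exceeds 10:
  i=0: a_0=2, p_0 = 2*1 + 0 = 2, q_0 = 2*0 + 1 = 1.
  i=1: a_1=1, p_1 = 1*2 + 1 = 3, q_1 = 1*1 + 0 = 1.
  i=2: a_2=1, p_2 = 1*3 + 2 = 5, q_2 = 1*1 + 1 = 2.
  i=3: a_3=2, p_3 = 2*5 + 3 = 13, q_3 = 2*2 + 1 = 5.
  i=4: a_4=6, p_4 = 6*13 + 5 = 83, q_4 = 6*5 + 2 = 32.
q_4 = 32 > 10, so the last convergent with denominator <= 10 is p_3/q_3 = 13/5.
The closest fraction with denominator <= 10 is either p_3/q_3 or the intermediate fraction (k*p_3 + p_2)/(k*q_3 + q_2) with the largest k >= 1 whose denominator stays <= 10; these approach x as k grows, and every other convergent or intermediate fraction in range is farther away.
Largest k: floor((10 - q_2)/q_3) = floor((10 - 2)/5) = 1.
That gives (1*13 + 5)/(1*5 + 2) = 18/7.
Compare the errors: |x - 13/5| = |83*5 - 13*32|/(32*5) = 1/160, and |x - 18/7| = |83*7 - 18*32|/(32*7) = 5/224.
Cross-multiplying, 1*224 = 224 < 800 = 5*160, so 1/160 is smaller: the convergent 13/5 is closer to x than 18/7.

13/5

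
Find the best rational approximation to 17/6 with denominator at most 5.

14/5

Expand x = 17/6 as a continued fraction with the Euclidean algorithm:
  17 = 2*6 + 5, so a_0 = 2.
  6 = 1*5 + 1, so a_1 = 1.
  5 = 5*1 + 0, so a_2 = 5.
so x = [2; 1, 5].
Convergents (p_i = a_i*p_{i-1} + p_{i-2}, q_i = a_i*q_{i-1} + q_{i-2} with p_{-2}=0, p_{-1}=1, q_{-2}=1, q_{-1}=0), until the denominator exceeds 5:
  i=0: a_0=2, p_0 = 2*1 + 0 = 2, q_0 = 2*0 + 1 = 1.
  i=1: a_1=1, p_1 = 1*2 + 1 = 3, q_1 = 1*1 + 0 = 1.
  i=2: a_2=5, p_2 = 5*3 + 2 = 17, q_2 = 5*1 + 1 = 6.
q_2 = 6 > 5, so the last convergent with denominator <= 5 is p_1/q_1 = 3/1.
The closest fraction with denominator <= 5 is either p_1/q_1 or the intermediate fraction (k*p_1 + p_0)/(k*q_1 + q_0) with the largest k >= 1 whose denominator stays <= 5; these approach x as k grows, and every other convergent or intermediate fraction in range is farther away.
Largest k: floor((5 - q_0)/q_1) = floor((5 - 1)/1) = 4.
That gives (4*3 + 2)/(4*1 + 1) = 14/5.
Compare the errors: |x - 3/1| = |17*1 - 3*6|/(6*1) = 1/6, and |x - 14/5| = |17*5 - 14*6|/(6*5) = 1/30.
Cross-multiplying, 1*6 = 6 < 30 = 1*30, so 1/30 is smaller: the intermediate fraction 14/5 is closer to x than 3/1.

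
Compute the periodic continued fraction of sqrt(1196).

Write x_i = (sqrt(1196) + m_i)/d_i with (m_0, d_0) = (0, 1). a_0 = floor(sqrt(1196)) = 34, since 34^2 = 1156 <= 1196 < 1225 = 35^2.
Iterate m_{i+1} = d_i*a_i - m_i, d_{i+1} = (1196 - m_{i+1}^2)/d_i, a_{i+1} = floor((a_0 + m_{i+1})/d_{i+1}):
  m_1 = 1*34 - 0 = 34, d_1 = (1196 - 34^2)/1 = 40/1 = 40, a_1 = floor((34 + 34)/40) = 1.
  m_2 = 40*1 - 34 = 6, d_2 = (1196 - 6^2)/40 = 1160/40 = 29, a_2 = floor((34 + 6)/29) = 1.
  m_3 = 29*1 - 6 = 23, d_3 = (1196 - 23^2)/29 = 667/29 = 23, a_3 = floor((34 + 23)/23) = 2.
  m_4 = 23*2 - 23 = 23, d_4 = (1196 - 23^2)/23 = 667/23 = 29, a_4 = floor((34 + 23)/29) = 1.
  m_5 = 29*1 - 23 = 6, d_5 = (1196 - 6^2)/29 = 1160/29 = 40, a_5 = floor((34 + 6)/40) = 1.
  m_6 = 40*1 - 6 = 34, d_6 = (1196 - 34^2)/40 = 40/40 = 1, a_6 = floor((34 + 34)/1) = 68.
  m_7 = 1*68 - 34 = 34, d_7 = (1196 - 34^2)/1 = 40/1 = 40: (m_7, d_7) = (m_1, d_1) = (34, 40), so from here the quotients repeat a_1, ..., a_6; the period length is 6.
Hence the expansion of sqrt(1196) is a_0 = 34 followed by the repeating block 1, 1, 2, 1, 1, 68 (period 6).

[34; (1, 1, 2, 1, 1, 68)]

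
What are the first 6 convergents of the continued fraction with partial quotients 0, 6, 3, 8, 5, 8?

0/1, 1/6, 3/19, 25/158, 128/809, 1049/6630

Using the convergent recurrence p_i = a_i*p_{i-1} + p_{i-2}, q_i = a_i*q_{i-1} + q_{i-2} with p_{-2}=0, p_{-1}=1, q_{-2}=1, q_{-1}=0:
  i=0: a_0=0, p_0 = 0*1 + 0 = 0, q_0 = 0*0 + 1 = 1.
  i=1: a_1=6, p_1 = 6*0 + 1 = 1, q_1 = 6*1 + 0 = 6.
  i=2: a_2=3, p_2 = 3*1 + 0 = 3, q_2 = 3*6 + 1 = 19.
  i=3: a_3=8, p_3 = 8*3 + 1 = 25, q_3 = 8*19 + 6 = 158.
  i=4: a_4=5, p_4 = 5*25 + 3 = 128, q_4 = 5*158 + 19 = 809.
  i=5: a_5=8, p_5 = 8*128 + 25 = 1049, q_5 = 8*809 + 158 = 6630.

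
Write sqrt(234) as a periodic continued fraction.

Write x_i = (sqrt(234) + m_i)/d_i with (m_0, d_0) = (0, 1). a_0 = floor(sqrt(234)) = 15, since 15^2 = 225 <= 234 < 256 = 16^2.
Iterate m_{i+1} = d_i*a_i - m_i, d_{i+1} = (234 - m_{i+1}^2)/d_i, a_{i+1} = floor((a_0 + m_{i+1})/d_{i+1}):
  m_1 = 1*15 - 0 = 15, d_1 = (234 - 15^2)/1 = 9/1 = 9, a_1 = floor((15 + 15)/9) = 3.
  m_2 = 9*3 - 15 = 12, d_2 = (234 - 12^2)/9 = 90/9 = 10, a_2 = floor((15 + 12)/10) = 2.
  m_3 = 10*2 - 12 = 8, d_3 = (234 - 8^2)/10 = 170/10 = 17, a_3 = floor((15 + 8)/17) = 1.
  m_4 = 17*1 - 8 = 9, d_4 = (234 - 9^2)/17 = 153/17 = 9, a_4 = floor((15 + 9)/9) = 2.
  m_5 = 9*2 - 9 = 9, d_5 = (234 - 9^2)/9 = 153/9 = 17, a_5 = floor((15 + 9)/17) = 1.
  m_6 = 17*1 - 9 = 8, d_6 = (234 - 8^2)/17 = 170/17 = 10, a_6 = floor((15 + 8)/10) = 2.
  m_7 = 10*2 - 8 = 12, d_7 = (234 - 12^2)/10 = 90/10 = 9, a_7 = floor((15 + 12)/9) = 3.
  m_8 = 9*3 - 12 = 15, d_8 = (234 - 15^2)/9 = 9/9 = 1, a_8 = floor((15 + 15)/1) = 30.
  m_9 = 1*30 - 15 = 15, d_9 = (234 - 15^2)/1 = 9/1 = 9: (m_9, d_9) = (m_1, d_1) = (15, 9), so from here the quotients repeat a_1, ..., a_8; the period length is 8.
Hence the expansion of sqrt(234) is a_0 = 15 followed by the repeating block 3, 2, 1, 2, 1, 2, 3, 30 (period 8).

[15; (3, 2, 1, 2, 1, 2, 3, 30)]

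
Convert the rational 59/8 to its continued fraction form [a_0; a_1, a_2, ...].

[7; 2, 1, 2]

Run the Euclidean algorithm on 59 and 8; the successive quotients are the partial quotients a_0, a_1, ... (each step inverts the fractional part left over by the previous one):
  59 = 7*8 + 3, so a_0 = 7.
  8 = 2*3 + 2, so a_1 = 2.
  3 = 1*2 + 1, so a_2 = 1.
  2 = 2*1 + 0, so a_3 = 2.
The remainder reaches 0 after 4 divisions, so the expansion has 4 partial quotients, read off in order.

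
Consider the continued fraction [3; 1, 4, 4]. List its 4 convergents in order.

3/1, 4/1, 19/5, 80/21

Using the convergent recurrence p_i = a_i*p_{i-1} + p_{i-2}, q_i = a_i*q_{i-1} + q_{i-2} with p_{-2}=0, p_{-1}=1, q_{-2}=1, q_{-1}=0:
  i=0: a_0=3, p_0 = 3*1 + 0 = 3, q_0 = 3*0 + 1 = 1.
  i=1: a_1=1, p_1 = 1*3 + 1 = 4, q_1 = 1*1 + 0 = 1.
  i=2: a_2=4, p_2 = 4*4 + 3 = 19, q_2 = 4*1 + 1 = 5.
  i=3: a_3=4, p_3 = 4*19 + 4 = 80, q_3 = 4*5 + 1 = 21.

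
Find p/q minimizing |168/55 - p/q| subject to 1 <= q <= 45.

Expand x = 168/55 as a continued fraction with the Euclidean algorithm:
  168 = 3*55 + 3, so a_0 = 3.
  55 = 18*3 + 1, so a_1 = 18.
  3 = 3*1 + 0, so a_2 = 3.
so x = [3; 18, 3].
Convergents (p_i = a_i*p_{i-1} + p_{i-2}, q_i = a_i*q_{i-1} + q_{i-2} with p_{-2}=0, p_{-1}=1, q_{-2}=1, q_{-1}=0), until the denominator exceeds 45:
  i=0: a_0=3, p_0 = 3*1 + 0 = 3, q_0 = 3*0 + 1 = 1.
  i=1: a_1=18, p_1 = 18*3 + 1 = 55, q_1 = 18*1 + 0 = 18.
  i=2: a_2=3, p_2 = 3*55 + 3 = 168, q_2 = 3*18 + 1 = 55.
q_2 = 55 > 45, so the last convergent with denominator <= 45 is p_1/q_1 = 55/18.
The closest fraction with denominator <= 45 is either p_1/q_1 or the intermediate fraction (k*p_1 + p_0)/(k*q_1 + q_0) with the largest k >= 1 whose denominator stays <= 45; these approach x as k grows, and every other convergent or intermediate fraction in range is farther away.
Largest k: floor((45 - q_0)/q_1) = floor((45 - 1)/18) = 2.
That gives (2*55 + 3)/(2*18 + 1) = 113/37.
Compare the errors: |x - 55/18| = |168*18 - 55*55|/(55*18) = 1/990, and |x - 113/37| = |168*37 - 113*55|/(55*37) = 1/2035.
Cross-multiplying, 1*990 = 990 < 2035 = 1*2035, so 1/2035 is smaller: the intermediate fraction 113/37 is closer to x than 55/18.

113/37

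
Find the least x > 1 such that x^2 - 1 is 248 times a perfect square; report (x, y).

(x, y) = (63, 4)

First expand sqrt(248) as a continued fraction. With x_i = (sqrt(248) + m_i)/d_i and (m_0, d_0) = (0, 1): a_0 = floor(sqrt(248)) = 15, since 15^2 = 225 <= 248 < 256 = 16^2.
Iterate m_{i+1} = d_i*a_i - m_i, d_{i+1} = (248 - m_{i+1}^2)/d_i, a_{i+1} = floor((a_0 + m_{i+1})/d_{i+1}):
  m_1 = 1*15 - 0 = 15, d_1 = (248 - 15^2)/1 = 23/1 = 23, a_1 = floor((15 + 15)/23) = 1.
  m_2 = 23*1 - 15 = 8, d_2 = (248 - 8^2)/23 = 184/23 = 8, a_2 = floor((15 + 8)/8) = 2.
  m_3 = 8*2 - 8 = 8, d_3 = (248 - 8^2)/8 = 184/8 = 23, a_3 = floor((15 + 8)/23) = 1.
  m_4 = 23*1 - 8 = 15, d_4 = (248 - 15^2)/23 = 23/23 = 1, a_4 = floor((15 + 15)/1) = 30.
  m_5 = 1*30 - 15 = 15, d_5 = (248 - 15^2)/1 = 23/1 = 23: (m_5, d_5) = (m_1, d_1) = (15, 23), so from here the quotients repeat a_1, ..., a_4; the period length is 4.
So sqrt(248) = [15; (1, 2, 1, 30)] with period length k = 4.
k is even, so the fundamental solution of x^2 - 248y^2 = 1 is (p_{k-1}, q_{k-1}) = (p_3, q_3); compute convergents through index 3.
Convergents (p_i = a_i*p_{i-1} + p_{i-2}, q_i = a_i*q_{i-1} + q_{i-2} with p_{-2}=0, p_{-1}=1, q_{-2}=1, q_{-1}=0):
  i=0: a_0=15, p_0 = 15*1 + 0 = 15, q_0 = 15*0 + 1 = 1.
  i=1: a_1=1, p_1 = 1*15 + 1 = 16, q_1 = 1*1 + 0 = 1.
  i=2: a_2=2, p_2 = 2*16 + 15 = 47, q_2 = 2*1 + 1 = 3.
  i=3: a_3=1, p_3 = 1*47 + 16 = 63, q_3 = 1*3 + 1 = 4.
Check: 63^2 - 248*4^2 = 3969 - 3968 = 1, so (x, y) = (63, 4) solves the equation, and by the theorem it is the least positive solution.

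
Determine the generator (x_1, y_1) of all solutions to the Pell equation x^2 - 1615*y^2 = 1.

First expand sqrt(1615) as a continued fraction. With x_i = (sqrt(1615) + m_i)/d_i and (m_0, d_0) = (0, 1): a_0 = floor(sqrt(1615)) = 40, since 40^2 = 1600 <= 1615 < 1681 = 41^2.
Iterate m_{i+1} = d_i*a_i - m_i, d_{i+1} = (1615 - m_{i+1}^2)/d_i, a_{i+1} = floor((a_0 + m_{i+1})/d_{i+1}):
  m_1 = 1*40 - 0 = 40, d_1 = (1615 - 40^2)/1 = 15/1 = 15, a_1 = floor((40 + 40)/15) = 5.
  m_2 = 15*5 - 40 = 35, d_2 = (1615 - 35^2)/15 = 390/15 = 26, a_2 = floor((40 + 35)/26) = 2.
  m_3 = 26*2 - 35 = 17, d_3 = (1615 - 17^2)/26 = 1326/26 = 51, a_3 = floor((40 + 17)/51) = 1.
  m_4 = 51*1 - 17 = 34, d_4 = (1615 - 34^2)/51 = 459/51 = 9, a_4 = floor((40 + 34)/9) = 8.
  m_5 = 9*8 - 34 = 38, d_5 = (1615 - 38^2)/9 = 171/9 = 19, a_5 = floor((40 + 38)/19) = 4.
  m_6 = 19*4 - 38 = 38, d_6 = (1615 - 38^2)/19 = 171/19 = 9, a_6 = floor((40 + 38)/9) = 8.
  m_7 = 9*8 - 38 = 34, d_7 = (1615 - 34^2)/9 = 459/9 = 51, a_7 = floor((40 + 34)/51) = 1.
  m_8 = 51*1 - 34 = 17, d_8 = (1615 - 17^2)/51 = 1326/51 = 26, a_8 = floor((40 + 17)/26) = 2.
  m_9 = 26*2 - 17 = 35, d_9 = (1615 - 35^2)/26 = 390/26 = 15, a_9 = floor((40 + 35)/15) = 5.
  m_10 = 15*5 - 35 = 40, d_10 = (1615 - 40^2)/15 = 15/15 = 1, a_10 = floor((40 + 40)/1) = 80.
  m_11 = 1*80 - 40 = 40, d_11 = (1615 - 40^2)/1 = 15/1 = 15: (m_11, d_11) = (m_1, d_1) = (40, 15), so from here the quotients repeat a_1, ..., a_10; the period length is 10.
So sqrt(1615) = [40; (5, 2, 1, 8, 4, 8, 1, 2, 5, 80)] with period length k = 10.
k is even, so the fundamental solution of x^2 - 1615y^2 = 1 is (p_{k-1}, q_{k-1}) = (p_9, q_9); compute convergents through index 9.
Convergents (p_i = a_i*p_{i-1} + p_{i-2}, q_i = a_i*q_{i-1} + q_{i-2} with p_{-2}=0, p_{-1}=1, q_{-2}=1, q_{-1}=0):
  i=0: a_0=40, p_0 = 40*1 + 0 = 40, q_0 = 40*0 + 1 = 1.
  i=1: a_1=5, p_1 = 5*40 + 1 = 201, q_1 = 5*1 + 0 = 5.
  i=2: a_2=2, p_2 = 2*201 + 40 = 442, q_2 = 2*5 + 1 = 11.
  i=3: a_3=1, p_3 = 1*442 + 201 = 643, q_3 = 1*11 + 5 = 16.
  i=4: a_4=8, p_4 = 8*643 + 442 = 5586, q_4 = 8*16 + 11 = 139.
  i=5: a_5=4, p_5 = 4*5586 + 643 = 22987, q_5 = 4*139 + 16 = 572.
  i=6: a_6=8, p_6 = 8*22987 + 5586 = 189482, q_6 = 8*572 + 139 = 4715.
  i=7: a_7=1, p_7 = 1*189482 + 22987 = 212469, q_7 = 1*4715 + 572 = 5287.
  i=8: a_8=2, p_8 = 2*212469 + 189482 = 614420, q_8 = 2*5287 + 4715 = 15289.
  i=9: a_9=5, p_9 = 5*614420 + 212469 = 3284569, q_9 = 5*15289 + 5287 = 81732.
Check: 3284569^2 - 1615*81732^2 = 10788393515761 - 10788393515760 = 1, so (x, y) = (3284569, 81732) solves the equation, and by the theorem it is the least positive solution.

(x, y) = (3284569, 81732)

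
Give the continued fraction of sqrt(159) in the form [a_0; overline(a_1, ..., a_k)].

Write x_i = (sqrt(159) + m_i)/d_i with (m_0, d_0) = (0, 1). a_0 = floor(sqrt(159)) = 12, since 12^2 = 144 <= 159 < 169 = 13^2.
Iterate m_{i+1} = d_i*a_i - m_i, d_{i+1} = (159 - m_{i+1}^2)/d_i, a_{i+1} = floor((a_0 + m_{i+1})/d_{i+1}):
  m_1 = 1*12 - 0 = 12, d_1 = (159 - 12^2)/1 = 15/1 = 15, a_1 = floor((12 + 12)/15) = 1.
  m_2 = 15*1 - 12 = 3, d_2 = (159 - 3^2)/15 = 150/15 = 10, a_2 = floor((12 + 3)/10) = 1.
  m_3 = 10*1 - 3 = 7, d_3 = (159 - 7^2)/10 = 110/10 = 11, a_3 = floor((12 + 7)/11) = 1.
  m_4 = 11*1 - 7 = 4, d_4 = (159 - 4^2)/11 = 143/11 = 13, a_4 = floor((12 + 4)/13) = 1.
  m_5 = 13*1 - 4 = 9, d_5 = (159 - 9^2)/13 = 78/13 = 6, a_5 = floor((12 + 9)/6) = 3.
  m_6 = 6*3 - 9 = 9, d_6 = (159 - 9^2)/6 = 78/6 = 13, a_6 = floor((12 + 9)/13) = 1.
  m_7 = 13*1 - 9 = 4, d_7 = (159 - 4^2)/13 = 143/13 = 11, a_7 = floor((12 + 4)/11) = 1.
  m_8 = 11*1 - 4 = 7, d_8 = (159 - 7^2)/11 = 110/11 = 10, a_8 = floor((12 + 7)/10) = 1.
  m_9 = 10*1 - 7 = 3, d_9 = (159 - 3^2)/10 = 150/10 = 15, a_9 = floor((12 + 3)/15) = 1.
  m_10 = 15*1 - 3 = 12, d_10 = (159 - 12^2)/15 = 15/15 = 1, a_10 = floor((12 + 12)/1) = 24.
  m_11 = 1*24 - 12 = 12, d_11 = (159 - 12^2)/1 = 15/1 = 15: (m_11, d_11) = (m_1, d_1) = (12, 15), so from here the quotients repeat a_1, ..., a_10; the period length is 10.
Hence the expansion of sqrt(159) is a_0 = 12 followed by the repeating block 1, 1, 1, 1, 3, 1, 1, 1, 1, 24 (period 10).

[12; overline(1, 1, 1, 1, 3, 1, 1, 1, 1, 24)]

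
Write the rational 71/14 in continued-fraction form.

[5; 14]

Run the Euclidean algorithm on 71 and 14; the successive quotients are the partial quotients a_0, a_1, ... (each step inverts the fractional part left over by the previous one):
  71 = 5*14 + 1, so a_0 = 5.
  14 = 14*1 + 0, so a_1 = 14.
The remainder reaches 0 after 2 divisions, so the expansion has 2 partial quotients, read off in order.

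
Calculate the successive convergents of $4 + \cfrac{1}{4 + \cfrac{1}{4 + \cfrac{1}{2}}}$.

4/1, 17/4, 72/17, 161/38

Using the convergent recurrence p_i = a_i*p_{i-1} + p_{i-2}, q_i = a_i*q_{i-1} + q_{i-2} with p_{-2}=0, p_{-1}=1, q_{-2}=1, q_{-1}=0:
  i=0: a_0=4, p_0 = 4*1 + 0 = 4, q_0 = 4*0 + 1 = 1.
  i=1: a_1=4, p_1 = 4*4 + 1 = 17, q_1 = 4*1 + 0 = 4.
  i=2: a_2=4, p_2 = 4*17 + 4 = 72, q_2 = 4*4 + 1 = 17.
  i=3: a_3=2, p_3 = 2*72 + 17 = 161, q_3 = 2*17 + 4 = 38.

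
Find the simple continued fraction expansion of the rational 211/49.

[4; 3, 3, 1, 3]

Run the Euclidean algorithm on 211 and 49; the successive quotients are the partial quotients a_0, a_1, ... (each step inverts the fractional part left over by the previous one):
  211 = 4*49 + 15, so a_0 = 4.
  49 = 3*15 + 4, so a_1 = 3.
  15 = 3*4 + 3, so a_2 = 3.
  4 = 1*3 + 1, so a_3 = 1.
  3 = 3*1 + 0, so a_4 = 3.
The remainder reaches 0 after 5 divisions, so the expansion has 5 partial quotients, read off in order.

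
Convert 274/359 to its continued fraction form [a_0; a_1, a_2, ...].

Run the Euclidean algorithm on 274 and 359; the successive quotients are the partial quotients a_0, a_1, ... (each step inverts the fractional part left over by the previous one):
  274 = 0*359 + 274, so a_0 = 0.
  359 = 1*274 + 85, so a_1 = 1.
  274 = 3*85 + 19, so a_2 = 3.
  85 = 4*19 + 9, so a_3 = 4.
  19 = 2*9 + 1, so a_4 = 2.
  9 = 9*1 + 0, so a_5 = 9.
The remainder reaches 0 after 6 divisions, so the expansion has 6 partial quotients, read off in order.

[0; 1, 3, 4, 2, 9]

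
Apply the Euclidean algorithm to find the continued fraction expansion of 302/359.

[0; 1, 5, 3, 2, 1, 5]

Run the Euclidean algorithm on 302 and 359; the successive quotients are the partial quotients a_0, a_1, ... (each step inverts the fractional part left over by the previous one):
  302 = 0*359 + 302, so a_0 = 0.
  359 = 1*302 + 57, so a_1 = 1.
  302 = 5*57 + 17, so a_2 = 5.
  57 = 3*17 + 6, so a_3 = 3.
  17 = 2*6 + 5, so a_4 = 2.
  6 = 1*5 + 1, so a_5 = 1.
  5 = 5*1 + 0, so a_6 = 5.
The remainder reaches 0 after 7 divisions, so the expansion has 7 partial quotients, read off in order.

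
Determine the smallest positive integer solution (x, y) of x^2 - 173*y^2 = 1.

(x, y) = (2499849, 190060)

First expand sqrt(173) as a continued fraction. With x_i = (sqrt(173) + m_i)/d_i and (m_0, d_0) = (0, 1): a_0 = floor(sqrt(173)) = 13, since 13^2 = 169 <= 173 < 196 = 14^2.
Iterate m_{i+1} = d_i*a_i - m_i, d_{i+1} = (173 - m_{i+1}^2)/d_i, a_{i+1} = floor((a_0 + m_{i+1})/d_{i+1}):
  m_1 = 1*13 - 0 = 13, d_1 = (173 - 13^2)/1 = 4/1 = 4, a_1 = floor((13 + 13)/4) = 6.
  m_2 = 4*6 - 13 = 11, d_2 = (173 - 11^2)/4 = 52/4 = 13, a_2 = floor((13 + 11)/13) = 1.
  m_3 = 13*1 - 11 = 2, d_3 = (173 - 2^2)/13 = 169/13 = 13, a_3 = floor((13 + 2)/13) = 1.
  m_4 = 13*1 - 2 = 11, d_4 = (173 - 11^2)/13 = 52/13 = 4, a_4 = floor((13 + 11)/4) = 6.
  m_5 = 4*6 - 11 = 13, d_5 = (173 - 13^2)/4 = 4/4 = 1, a_5 = floor((13 + 13)/1) = 26.
  m_6 = 1*26 - 13 = 13, d_6 = (173 - 13^2)/1 = 4/1 = 4: (m_6, d_6) = (m_1, d_1) = (13, 4), so from here the quotients repeat a_1, ..., a_5; the period length is 5.
So sqrt(173) = [13; (6, 1, 1, 6, 26)] with period length k = 5.
k is odd, so (p_{k-1}, q_{k-1}) only solves x^2 - 173y^2 = -1 and the fundamental solution of x^2 - 173y^2 = 1 is (p_{2k-1}, q_{2k-1}) = (p_9, q_9); compute convergents through index 9, running through the period twice.
Convergents (p_i = a_i*p_{i-1} + p_{i-2}, q_i = a_i*q_{i-1} + q_{i-2} with p_{-2}=0, p_{-1}=1, q_{-2}=1, q_{-1}=0):
  i=0: a_0=13, p_0 = 13*1 + 0 = 13, q_0 = 13*0 + 1 = 1.
  i=1: a_1=6, p_1 = 6*13 + 1 = 79, q_1 = 6*1 + 0 = 6.
  i=2: a_2=1, p_2 = 1*79 + 13 = 92, q_2 = 1*6 + 1 = 7.
  i=3: a_3=1, p_3 = 1*92 + 79 = 171, q_3 = 1*7 + 6 = 13.
  i=4: a_4=6, p_4 = 6*171 + 92 = 1118, q_4 = 6*13 + 7 = 85.
  i=5: a_5=26, p_5 = 26*1118 + 171 = 29239, q_5 = 26*85 + 13 = 2223.
  i=6: a_6=6, p_6 = 6*29239 + 1118 = 176552, q_6 = 6*2223 + 85 = 13423.
  i=7: a_7=1, p_7 = 1*176552 + 29239 = 205791, q_7 = 1*13423 + 2223 = 15646.
  i=8: a_8=1, p_8 = 1*205791 + 176552 = 382343, q_8 = 1*15646 + 13423 = 29069.
  i=9: a_9=6, p_9 = 6*382343 + 205791 = 2499849, q_9 = 6*29069 + 15646 = 190060.
Indeed p_4^2 - 173*q_4^2 = 1249924 - 1249925 = -1, not +1.
Check: 2499849^2 - 173*190060^2 = 6249245022801 - 6249245022800 = 1, so (x, y) = (2499849, 190060) solves the equation, and by the theorem it is the least positive solution.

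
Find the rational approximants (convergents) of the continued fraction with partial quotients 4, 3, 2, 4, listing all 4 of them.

Using the convergent recurrence p_i = a_i*p_{i-1} + p_{i-2}, q_i = a_i*q_{i-1} + q_{i-2} with p_{-2}=0, p_{-1}=1, q_{-2}=1, q_{-1}=0:
  i=0: a_0=4, p_0 = 4*1 + 0 = 4, q_0 = 4*0 + 1 = 1.
  i=1: a_1=3, p_1 = 3*4 + 1 = 13, q_1 = 3*1 + 0 = 3.
  i=2: a_2=2, p_2 = 2*13 + 4 = 30, q_2 = 2*3 + 1 = 7.
  i=3: a_3=4, p_3 = 4*30 + 13 = 133, q_3 = 4*7 + 3 = 31.

4/1, 13/3, 30/7, 133/31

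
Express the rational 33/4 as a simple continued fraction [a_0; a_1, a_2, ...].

Run the Euclidean algorithm on 33 and 4; the successive quotients are the partial quotients a_0, a_1, ... (each step inverts the fractional part left over by the previous one):
  33 = 8*4 + 1, so a_0 = 8.
  4 = 4*1 + 0, so a_1 = 4.
The remainder reaches 0 after 2 divisions, so the expansion has 2 partial quotients, read off in order.

[8; 4]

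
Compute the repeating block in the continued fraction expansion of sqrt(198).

[14; (14, 28)]

Write x_i = (sqrt(198) + m_i)/d_i with (m_0, d_0) = (0, 1). a_0 = floor(sqrt(198)) = 14, since 14^2 = 196 <= 198 < 225 = 15^2.
Iterate m_{i+1} = d_i*a_i - m_i, d_{i+1} = (198 - m_{i+1}^2)/d_i, a_{i+1} = floor((a_0 + m_{i+1})/d_{i+1}):
  m_1 = 1*14 - 0 = 14, d_1 = (198 - 14^2)/1 = 2/1 = 2, a_1 = floor((14 + 14)/2) = 14.
  m_2 = 2*14 - 14 = 14, d_2 = (198 - 14^2)/2 = 2/2 = 1, a_2 = floor((14 + 14)/1) = 28.
  m_3 = 1*28 - 14 = 14, d_3 = (198 - 14^2)/1 = 2/1 = 2: (m_3, d_3) = (m_1, d_1) = (14, 2), so from here the quotients repeat a_1, a_2; the period length is 2.
Hence the expansion of sqrt(198) is a_0 = 14 followed by the repeating block 14, 28 (period 2).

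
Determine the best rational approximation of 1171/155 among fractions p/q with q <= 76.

68/9

Expand x = 1171/155 as a continued fraction with the Euclidean algorithm:
  1171 = 7*155 + 86, so a_0 = 7.
  155 = 1*86 + 69, so a_1 = 1.
  86 = 1*69 + 17, so a_2 = 1.
  69 = 4*17 + 1, so a_3 = 4.
  17 = 17*1 + 0, so a_4 = 17.
so x = [7; 1, 1, 4, 17].
Convergents (p_i = a_i*p_{i-1} + p_{i-2}, q_i = a_i*q_{i-1} + q_{i-2} with p_{-2}=0, p_{-1}=1, q_{-2}=1, q_{-1}=0), until the denominator exceeds 76:
  i=0: a_0=7, p_0 = 7*1 + 0 = 7, q_0 = 7*0 + 1 = 1.
  i=1: a_1=1, p_1 = 1*7 + 1 = 8, q_1 = 1*1 + 0 = 1.
  i=2: a_2=1, p_2 = 1*8 + 7 = 15, q_2 = 1*1 + 1 = 2.
  i=3: a_3=4, p_3 = 4*15 + 8 = 68, q_3 = 4*2 + 1 = 9.
  i=4: a_4=17, p_4 = 17*68 + 15 = 1171, q_4 = 17*9 + 2 = 155.
q_4 = 155 > 76, so the last convergent with denominator <= 76 is p_3/q_3 = 68/9.
The closest fraction with denominator <= 76 is either p_3/q_3 or the intermediate fraction (k*p_3 + p_2)/(k*q_3 + q_2) with the largest k >= 1 whose denominator stays <= 76; these approach x as k grows, and every other convergent or intermediate fraction in range is farther away.
Largest k: floor((76 - q_2)/q_3) = floor((76 - 2)/9) = 8.
That gives (8*68 + 15)/(8*9 + 2) = 559/74.
Compare the errors: |x - 68/9| = |1171*9 - 68*155|/(155*9) = 1/1395, and |x - 559/74| = |1171*74 - 559*155|/(155*74) = 9/11470.
Cross-multiplying, 1*11470 = 11470 < 12555 = 9*1395, so 1/1395 is smaller: the convergent 68/9 is closer to x than 559/74.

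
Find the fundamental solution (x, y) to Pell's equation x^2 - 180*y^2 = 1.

(x, y) = (161, 12)

First expand sqrt(180) as a continued fraction. With x_i = (sqrt(180) + m_i)/d_i and (m_0, d_0) = (0, 1): a_0 = floor(sqrt(180)) = 13, since 13^2 = 169 <= 180 < 196 = 14^2.
Iterate m_{i+1} = d_i*a_i - m_i, d_{i+1} = (180 - m_{i+1}^2)/d_i, a_{i+1} = floor((a_0 + m_{i+1})/d_{i+1}):
  m_1 = 1*13 - 0 = 13, d_1 = (180 - 13^2)/1 = 11/1 = 11, a_1 = floor((13 + 13)/11) = 2.
  m_2 = 11*2 - 13 = 9, d_2 = (180 - 9^2)/11 = 99/11 = 9, a_2 = floor((13 + 9)/9) = 2.
  m_3 = 9*2 - 9 = 9, d_3 = (180 - 9^2)/9 = 99/9 = 11, a_3 = floor((13 + 9)/11) = 2.
  m_4 = 11*2 - 9 = 13, d_4 = (180 - 13^2)/11 = 11/11 = 1, a_4 = floor((13 + 13)/1) = 26.
  m_5 = 1*26 - 13 = 13, d_5 = (180 - 13^2)/1 = 11/1 = 11: (m_5, d_5) = (m_1, d_1) = (13, 11), so from here the quotients repeat a_1, ..., a_4; the period length is 4.
So sqrt(180) = [13; (2, 2, 2, 26)] with period length k = 4.
k is even, so the fundamental solution of x^2 - 180y^2 = 1 is (p_{k-1}, q_{k-1}) = (p_3, q_3); compute convergents through index 3.
Convergents (p_i = a_i*p_{i-1} + p_{i-2}, q_i = a_i*q_{i-1} + q_{i-2} with p_{-2}=0, p_{-1}=1, q_{-2}=1, q_{-1}=0):
  i=0: a_0=13, p_0 = 13*1 + 0 = 13, q_0 = 13*0 + 1 = 1.
  i=1: a_1=2, p_1 = 2*13 + 1 = 27, q_1 = 2*1 + 0 = 2.
  i=2: a_2=2, p_2 = 2*27 + 13 = 67, q_2 = 2*2 + 1 = 5.
  i=3: a_3=2, p_3 = 2*67 + 27 = 161, q_3 = 2*5 + 2 = 12.
Check: 161^2 - 180*12^2 = 25921 - 25920 = 1, so (x, y) = (161, 12) solves the equation, and by the theorem it is the least positive solution.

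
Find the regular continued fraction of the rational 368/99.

Run the Euclidean algorithm on 368 and 99; the successive quotients are the partial quotients a_0, a_1, ... (each step inverts the fractional part left over by the previous one):
  368 = 3*99 + 71, so a_0 = 3.
  99 = 1*71 + 28, so a_1 = 1.
  71 = 2*28 + 15, so a_2 = 2.
  28 = 1*15 + 13, so a_3 = 1.
  15 = 1*13 + 2, so a_4 = 1.
  13 = 6*2 + 1, so a_5 = 6.
  2 = 2*1 + 0, so a_6 = 2.
The remainder reaches 0 after 7 divisions, so the expansion has 7 partial quotients, read off in order.

[3; 1, 2, 1, 1, 6, 2]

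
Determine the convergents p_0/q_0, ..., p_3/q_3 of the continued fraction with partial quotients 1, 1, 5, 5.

1/1, 2/1, 11/6, 57/31

Using the convergent recurrence p_i = a_i*p_{i-1} + p_{i-2}, q_i = a_i*q_{i-1} + q_{i-2} with p_{-2}=0, p_{-1}=1, q_{-2}=1, q_{-1}=0:
  i=0: a_0=1, p_0 = 1*1 + 0 = 1, q_0 = 1*0 + 1 = 1.
  i=1: a_1=1, p_1 = 1*1 + 1 = 2, q_1 = 1*1 + 0 = 1.
  i=2: a_2=5, p_2 = 5*2 + 1 = 11, q_2 = 5*1 + 1 = 6.
  i=3: a_3=5, p_3 = 5*11 + 2 = 57, q_3 = 5*6 + 1 = 31.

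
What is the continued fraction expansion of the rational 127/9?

[14; 9]

Run the Euclidean algorithm on 127 and 9; the successive quotients are the partial quotients a_0, a_1, ... (each step inverts the fractional part left over by the previous one):
  127 = 14*9 + 1, so a_0 = 14.
  9 = 9*1 + 0, so a_1 = 9.
The remainder reaches 0 after 2 divisions, so the expansion has 2 partial quotients, read off in order.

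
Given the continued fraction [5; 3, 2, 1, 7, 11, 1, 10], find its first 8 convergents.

Using the convergent recurrence p_i = a_i*p_{i-1} + p_{i-2}, q_i = a_i*q_{i-1} + q_{i-2} with p_{-2}=0, p_{-1}=1, q_{-2}=1, q_{-1}=0:
  i=0: a_0=5, p_0 = 5*1 + 0 = 5, q_0 = 5*0 + 1 = 1.
  i=1: a_1=3, p_1 = 3*5 + 1 = 16, q_1 = 3*1 + 0 = 3.
  i=2: a_2=2, p_2 = 2*16 + 5 = 37, q_2 = 2*3 + 1 = 7.
  i=3: a_3=1, p_3 = 1*37 + 16 = 53, q_3 = 1*7 + 3 = 10.
  i=4: a_4=7, p_4 = 7*53 + 37 = 408, q_4 = 7*10 + 7 = 77.
  i=5: a_5=11, p_5 = 11*408 + 53 = 4541, q_5 = 11*77 + 10 = 857.
  i=6: a_6=1, p_6 = 1*4541 + 408 = 4949, q_6 = 1*857 + 77 = 934.
  i=7: a_7=10, p_7 = 10*4949 + 4541 = 54031, q_7 = 10*934 + 857 = 10197.

5/1, 16/3, 37/7, 53/10, 408/77, 4541/857, 4949/934, 54031/10197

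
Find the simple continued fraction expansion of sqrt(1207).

Write x_i = (sqrt(1207) + m_i)/d_i with (m_0, d_0) = (0, 1). a_0 = floor(sqrt(1207)) = 34, since 34^2 = 1156 <= 1207 < 1225 = 35^2.
Iterate m_{i+1} = d_i*a_i - m_i, d_{i+1} = (1207 - m_{i+1}^2)/d_i, a_{i+1} = floor((a_0 + m_{i+1})/d_{i+1}):
  m_1 = 1*34 - 0 = 34, d_1 = (1207 - 34^2)/1 = 51/1 = 51, a_1 = floor((34 + 34)/51) = 1.
  m_2 = 51*1 - 34 = 17, d_2 = (1207 - 17^2)/51 = 918/51 = 18, a_2 = floor((34 + 17)/18) = 2.
  m_3 = 18*2 - 17 = 19, d_3 = (1207 - 19^2)/18 = 846/18 = 47, a_3 = floor((34 + 19)/47) = 1.
  m_4 = 47*1 - 19 = 28, d_4 = (1207 - 28^2)/47 = 423/47 = 9, a_4 = floor((34 + 28)/9) = 6.
  m_5 = 9*6 - 28 = 26, d_5 = (1207 - 26^2)/9 = 531/9 = 59, a_5 = floor((34 + 26)/59) = 1.
  m_6 = 59*1 - 26 = 33, d_6 = (1207 - 33^2)/59 = 118/59 = 2, a_6 = floor((34 + 33)/2) = 33.
  m_7 = 2*33 - 33 = 33, d_7 = (1207 - 33^2)/2 = 118/2 = 59, a_7 = floor((34 + 33)/59) = 1.
  m_8 = 59*1 - 33 = 26, d_8 = (1207 - 26^2)/59 = 531/59 = 9, a_8 = floor((34 + 26)/9) = 6.
  m_9 = 9*6 - 26 = 28, d_9 = (1207 - 28^2)/9 = 423/9 = 47, a_9 = floor((34 + 28)/47) = 1.
  m_10 = 47*1 - 28 = 19, d_10 = (1207 - 19^2)/47 = 846/47 = 18, a_10 = floor((34 + 19)/18) = 2.
  m_11 = 18*2 - 19 = 17, d_11 = (1207 - 17^2)/18 = 918/18 = 51, a_11 = floor((34 + 17)/51) = 1.
  m_12 = 51*1 - 17 = 34, d_12 = (1207 - 34^2)/51 = 51/51 = 1, a_12 = floor((34 + 34)/1) = 68.
  m_13 = 1*68 - 34 = 34, d_13 = (1207 - 34^2)/1 = 51/1 = 51: (m_13, d_13) = (m_1, d_1) = (34, 51), so from here the quotients repeat a_1, ..., a_12; the period length is 12.
Hence the expansion of sqrt(1207) is a_0 = 34 followed by the repeating block 1, 2, 1, 6, 1, 33, 1, 6, 1, 2, 1, 68 (period 12).

[34; (1, 2, 1, 6, 1, 33, 1, 6, 1, 2, 1, 68)]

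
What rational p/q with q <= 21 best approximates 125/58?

Expand x = 125/58 as a continued fraction with the Euclidean algorithm:
  125 = 2*58 + 9, so a_0 = 2.
  58 = 6*9 + 4, so a_1 = 6.
  9 = 2*4 + 1, so a_2 = 2.
  4 = 4*1 + 0, so a_3 = 4.
so x = [2; 6, 2, 4].
Convergents (p_i = a_i*p_{i-1} + p_{i-2}, q_i = a_i*q_{i-1} + q_{i-2} with p_{-2}=0, p_{-1}=1, q_{-2}=1, q_{-1}=0), until the denominator exceeds 21:
  i=0: a_0=2, p_0 = 2*1 + 0 = 2, q_0 = 2*0 + 1 = 1.
  i=1: a_1=6, p_1 = 6*2 + 1 = 13, q_1 = 6*1 + 0 = 6.
  i=2: a_2=2, p_2 = 2*13 + 2 = 28, q_2 = 2*6 + 1 = 13.
  i=3: a_3=4, p_3 = 4*28 + 13 = 125, q_3 = 4*13 + 6 = 58.
q_3 = 58 > 21, so the last convergent with denominator <= 21 is p_2/q_2 = 28/13.
The closest fraction with denominator <= 21 is either p_2/q_2 or the intermediate fraction (k*p_2 + p_1)/(k*q_2 + q_1) with the largest k >= 1 whose denominator stays <= 21; these approach x as k grows, and every other convergent or intermediate fraction in range is farther away.
Largest k: floor((21 - q_1)/q_2) = floor((21 - 6)/13) = 1.
That gives (1*28 + 13)/(1*13 + 6) = 41/19.
Compare the errors: |x - 28/13| = |125*13 - 28*58|/(58*13) = 1/754, and |x - 41/19| = |125*19 - 41*58|/(58*19) = 3/1102.
Cross-multiplying, 1*1102 = 1102 < 2262 = 3*754, so 1/754 is smaller: the convergent 28/13 is closer to x than 41/19.

28/13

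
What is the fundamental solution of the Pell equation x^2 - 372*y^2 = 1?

First expand sqrt(372) as a continued fraction. With x_i = (sqrt(372) + m_i)/d_i and (m_0, d_0) = (0, 1): a_0 = floor(sqrt(372)) = 19, since 19^2 = 361 <= 372 < 400 = 20^2.
Iterate m_{i+1} = d_i*a_i - m_i, d_{i+1} = (372 - m_{i+1}^2)/d_i, a_{i+1} = floor((a_0 + m_{i+1})/d_{i+1}):
  m_1 = 1*19 - 0 = 19, d_1 = (372 - 19^2)/1 = 11/1 = 11, a_1 = floor((19 + 19)/11) = 3.
  m_2 = 11*3 - 19 = 14, d_2 = (372 - 14^2)/11 = 176/11 = 16, a_2 = floor((19 + 14)/16) = 2.
  m_3 = 16*2 - 14 = 18, d_3 = (372 - 18^2)/16 = 48/16 = 3, a_3 = floor((19 + 18)/3) = 12.
  m_4 = 3*12 - 18 = 18, d_4 = (372 - 18^2)/3 = 48/3 = 16, a_4 = floor((19 + 18)/16) = 2.
  m_5 = 16*2 - 18 = 14, d_5 = (372 - 14^2)/16 = 176/16 = 11, a_5 = floor((19 + 14)/11) = 3.
  m_6 = 11*3 - 14 = 19, d_6 = (372 - 19^2)/11 = 11/11 = 1, a_6 = floor((19 + 19)/1) = 38.
  m_7 = 1*38 - 19 = 19, d_7 = (372 - 19^2)/1 = 11/1 = 11: (m_7, d_7) = (m_1, d_1) = (19, 11), so from here the quotients repeat a_1, ..., a_6; the period length is 6.
So sqrt(372) = [19; (3, 2, 12, 2, 3, 38)] with period length k = 6.
k is even, so the fundamental solution of x^2 - 372y^2 = 1 is (p_{k-1}, q_{k-1}) = (p_5, q_5); compute convergents through index 5.
Convergents (p_i = a_i*p_{i-1} + p_{i-2}, q_i = a_i*q_{i-1} + q_{i-2} with p_{-2}=0, p_{-1}=1, q_{-2}=1, q_{-1}=0):
  i=0: a_0=19, p_0 = 19*1 + 0 = 19, q_0 = 19*0 + 1 = 1.
  i=1: a_1=3, p_1 = 3*19 + 1 = 58, q_1 = 3*1 + 0 = 3.
  i=2: a_2=2, p_2 = 2*58 + 19 = 135, q_2 = 2*3 + 1 = 7.
  i=3: a_3=12, p_3 = 12*135 + 58 = 1678, q_3 = 12*7 + 3 = 87.
  i=4: a_4=2, p_4 = 2*1678 + 135 = 3491, q_4 = 2*87 + 7 = 181.
  i=5: a_5=3, p_5 = 3*3491 + 1678 = 12151, q_5 = 3*181 + 87 = 630.
Check: 12151^2 - 372*630^2 = 147646801 - 147646800 = 1, so (x, y) = (12151, 630) solves the equation, and by the theorem it is the least positive solution.

(x, y) = (12151, 630)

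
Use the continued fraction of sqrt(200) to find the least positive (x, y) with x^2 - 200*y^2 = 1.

First expand sqrt(200) as a continued fraction. With x_i = (sqrt(200) + m_i)/d_i and (m_0, d_0) = (0, 1): a_0 = floor(sqrt(200)) = 14, since 14^2 = 196 <= 200 < 225 = 15^2.
Iterate m_{i+1} = d_i*a_i - m_i, d_{i+1} = (200 - m_{i+1}^2)/d_i, a_{i+1} = floor((a_0 + m_{i+1})/d_{i+1}):
  m_1 = 1*14 - 0 = 14, d_1 = (200 - 14^2)/1 = 4/1 = 4, a_1 = floor((14 + 14)/4) = 7.
  m_2 = 4*7 - 14 = 14, d_2 = (200 - 14^2)/4 = 4/4 = 1, a_2 = floor((14 + 14)/1) = 28.
  m_3 = 1*28 - 14 = 14, d_3 = (200 - 14^2)/1 = 4/1 = 4: (m_3, d_3) = (m_1, d_1) = (14, 4), so from here the quotients repeat a_1, a_2; the period length is 2.
So sqrt(200) = [14; (7, 28)] with period length k = 2.
k is even, so the fundamental solution of x^2 - 200y^2 = 1 is (p_{k-1}, q_{k-1}) = (p_1, q_1); compute convergents through index 1.
Convergents (p_i = a_i*p_{i-1} + p_{i-2}, q_i = a_i*q_{i-1} + q_{i-2} with p_{-2}=0, p_{-1}=1, q_{-2}=1, q_{-1}=0):
  i=0: a_0=14, p_0 = 14*1 + 0 = 14, q_0 = 14*0 + 1 = 1.
  i=1: a_1=7, p_1 = 7*14 + 1 = 99, q_1 = 7*1 + 0 = 7.
Check: 99^2 - 200*7^2 = 9801 - 9800 = 1, so (x, y) = (99, 7) solves the equation, and by the theorem it is the least positive solution.

(x, y) = (99, 7)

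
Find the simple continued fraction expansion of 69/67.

[1; 33, 2]

Run the Euclidean algorithm on 69 and 67; the successive quotients are the partial quotients a_0, a_1, ... (each step inverts the fractional part left over by the previous one):
  69 = 1*67 + 2, so a_0 = 1.
  67 = 33*2 + 1, so a_1 = 33.
  2 = 2*1 + 0, so a_2 = 2.
The remainder reaches 0 after 3 divisions, so the expansion has 3 partial quotients, read off in order.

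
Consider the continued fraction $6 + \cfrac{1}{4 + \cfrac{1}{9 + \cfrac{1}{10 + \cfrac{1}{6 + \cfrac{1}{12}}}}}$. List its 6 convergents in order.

Using the convergent recurrence p_i = a_i*p_{i-1} + p_{i-2}, q_i = a_i*q_{i-1} + q_{i-2} with p_{-2}=0, p_{-1}=1, q_{-2}=1, q_{-1}=0:
  i=0: a_0=6, p_0 = 6*1 + 0 = 6, q_0 = 6*0 + 1 = 1.
  i=1: a_1=4, p_1 = 4*6 + 1 = 25, q_1 = 4*1 + 0 = 4.
  i=2: a_2=9, p_2 = 9*25 + 6 = 231, q_2 = 9*4 + 1 = 37.
  i=3: a_3=10, p_3 = 10*231 + 25 = 2335, q_3 = 10*37 + 4 = 374.
  i=4: a_4=6, p_4 = 6*2335 + 231 = 14241, q_4 = 6*374 + 37 = 2281.
  i=5: a_5=12, p_5 = 12*14241 + 2335 = 173227, q_5 = 12*2281 + 374 = 27746.

6/1, 25/4, 231/37, 2335/374, 14241/2281, 173227/27746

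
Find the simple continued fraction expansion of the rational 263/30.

Run the Euclidean algorithm on 263 and 30; the successive quotients are the partial quotients a_0, a_1, ... (each step inverts the fractional part left over by the previous one):
  263 = 8*30 + 23, so a_0 = 8.
  30 = 1*23 + 7, so a_1 = 1.
  23 = 3*7 + 2, so a_2 = 3.
  7 = 3*2 + 1, so a_3 = 3.
  2 = 2*1 + 0, so a_4 = 2.
The remainder reaches 0 after 5 divisions, so the expansion has 5 partial quotients, read off in order.

[8; 1, 3, 3, 2]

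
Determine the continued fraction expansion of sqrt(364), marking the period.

Write x_i = (sqrt(364) + m_i)/d_i with (m_0, d_0) = (0, 1). a_0 = floor(sqrt(364)) = 19, since 19^2 = 361 <= 364 < 400 = 20^2.
Iterate m_{i+1} = d_i*a_i - m_i, d_{i+1} = (364 - m_{i+1}^2)/d_i, a_{i+1} = floor((a_0 + m_{i+1})/d_{i+1}):
  m_1 = 1*19 - 0 = 19, d_1 = (364 - 19^2)/1 = 3/1 = 3, a_1 = floor((19 + 19)/3) = 12.
  m_2 = 3*12 - 19 = 17, d_2 = (364 - 17^2)/3 = 75/3 = 25, a_2 = floor((19 + 17)/25) = 1.
  m_3 = 25*1 - 17 = 8, d_3 = (364 - 8^2)/25 = 300/25 = 12, a_3 = floor((19 + 8)/12) = 2.
  m_4 = 12*2 - 8 = 16, d_4 = (364 - 16^2)/12 = 108/12 = 9, a_4 = floor((19 + 16)/9) = 3.
  m_5 = 9*3 - 16 = 11, d_5 = (364 - 11^2)/9 = 243/9 = 27, a_5 = floor((19 + 11)/27) = 1.
  m_6 = 27*1 - 11 = 16, d_6 = (364 - 16^2)/27 = 108/27 = 4, a_6 = floor((19 + 16)/4) = 8.
  m_7 = 4*8 - 16 = 16, d_7 = (364 - 16^2)/4 = 108/4 = 27, a_7 = floor((19 + 16)/27) = 1.
  m_8 = 27*1 - 16 = 11, d_8 = (364 - 11^2)/27 = 243/27 = 9, a_8 = floor((19 + 11)/9) = 3.
  m_9 = 9*3 - 11 = 16, d_9 = (364 - 16^2)/9 = 108/9 = 12, a_9 = floor((19 + 16)/12) = 2.
  m_10 = 12*2 - 16 = 8, d_10 = (364 - 8^2)/12 = 300/12 = 25, a_10 = floor((19 + 8)/25) = 1.
  m_11 = 25*1 - 8 = 17, d_11 = (364 - 17^2)/25 = 75/25 = 3, a_11 = floor((19 + 17)/3) = 12.
  m_12 = 3*12 - 17 = 19, d_12 = (364 - 19^2)/3 = 3/3 = 1, a_12 = floor((19 + 19)/1) = 38.
  m_13 = 1*38 - 19 = 19, d_13 = (364 - 19^2)/1 = 3/1 = 3: (m_13, d_13) = (m_1, d_1) = (19, 3), so from here the quotients repeat a_1, ..., a_12; the period length is 12.
Hence the expansion of sqrt(364) is a_0 = 19 followed by the repeating block 12, 1, 2, 3, 1, 8, 1, 3, 2, 1, 12, 38 (period 12).

[19; (12, 1, 2, 3, 1, 8, 1, 3, 2, 1, 12, 38)]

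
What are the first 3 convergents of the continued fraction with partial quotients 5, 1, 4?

Using the convergent recurrence p_i = a_i*p_{i-1} + p_{i-2}, q_i = a_i*q_{i-1} + q_{i-2} with p_{-2}=0, p_{-1}=1, q_{-2}=1, q_{-1}=0:
  i=0: a_0=5, p_0 = 5*1 + 0 = 5, q_0 = 5*0 + 1 = 1.
  i=1: a_1=1, p_1 = 1*5 + 1 = 6, q_1 = 1*1 + 0 = 1.
  i=2: a_2=4, p_2 = 4*6 + 5 = 29, q_2 = 4*1 + 1 = 5.

5/1, 6/1, 29/5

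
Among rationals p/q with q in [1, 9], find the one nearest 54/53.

Expand x = 54/53 as a continued fraction with the Euclidean algorithm:
  54 = 1*53 + 1, so a_0 = 1.
  53 = 53*1 + 0, so a_1 = 53.
so x = [1; 53].
Convergents (p_i = a_i*p_{i-1} + p_{i-2}, q_i = a_i*q_{i-1} + q_{i-2} with p_{-2}=0, p_{-1}=1, q_{-2}=1, q_{-1}=0), until the denominator exceeds 9:
  i=0: a_0=1, p_0 = 1*1 + 0 = 1, q_0 = 1*0 + 1 = 1.
  i=1: a_1=53, p_1 = 53*1 + 1 = 54, q_1 = 53*1 + 0 = 53.
q_1 = 53 > 9, so the last convergent with denominator <= 9 is p_0/q_0 = 1/1.
The closest fraction with denominator <= 9 is either p_0/q_0 or the intermediate fraction (k*p_0 + p_{-1})/(k*q_0 + q_{-1}) with the largest k >= 1 whose denominator stays <= 9; these approach x as k grows, and every other convergent or intermediate fraction in range is farther away.
Largest k: floor((9 - q_{-1})/q_0) = floor((9 - 0)/1) = 9 (using the seeds p_{-1} = 1, q_{-1} = 0).
That gives (9*1 + 1)/(9*1 + 0) = 10/9.
Compare the errors: |x - 1/1| = |54*1 - 1*53|/(53*1) = 1/53, and |x - 10/9| = |54*9 - 10*53|/(53*9) = 44/477.
Cross-multiplying, 1*477 = 477 < 2332 = 44*53, so 1/53 is smaller: the convergent 1/1 is closer to x than 10/9.

1/1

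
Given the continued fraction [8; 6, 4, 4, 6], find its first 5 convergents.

Using the convergent recurrence p_i = a_i*p_{i-1} + p_{i-2}, q_i = a_i*q_{i-1} + q_{i-2} with p_{-2}=0, p_{-1}=1, q_{-2}=1, q_{-1}=0:
  i=0: a_0=8, p_0 = 8*1 + 0 = 8, q_0 = 8*0 + 1 = 1.
  i=1: a_1=6, p_1 = 6*8 + 1 = 49, q_1 = 6*1 + 0 = 6.
  i=2: a_2=4, p_2 = 4*49 + 8 = 204, q_2 = 4*6 + 1 = 25.
  i=3: a_3=4, p_3 = 4*204 + 49 = 865, q_3 = 4*25 + 6 = 106.
  i=4: a_4=6, p_4 = 6*865 + 204 = 5394, q_4 = 6*106 + 25 = 661.

8/1, 49/6, 204/25, 865/106, 5394/661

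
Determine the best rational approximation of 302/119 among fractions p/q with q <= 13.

Expand x = 302/119 as a continued fraction with the Euclidean algorithm:
  302 = 2*119 + 64, so a_0 = 2.
  119 = 1*64 + 55, so a_1 = 1.
  64 = 1*55 + 9, so a_2 = 1.
  55 = 6*9 + 1, so a_3 = 6.
  9 = 9*1 + 0, so a_4 = 9.
so x = [2; 1, 1, 6, 9].
Convergents (p_i = a_i*p_{i-1} + p_{i-2}, q_i = a_i*q_{i-1} + q_{i-2} with p_{-2}=0, p_{-1}=1, q_{-2}=1, q_{-1}=0), until the denominator exceeds 13:
  i=0: a_0=2, p_0 = 2*1 + 0 = 2, q_0 = 2*0 + 1 = 1.
  i=1: a_1=1, p_1 = 1*2 + 1 = 3, q_1 = 1*1 + 0 = 1.
  i=2: a_2=1, p_2 = 1*3 + 2 = 5, q_2 = 1*1 + 1 = 2.
  i=3: a_3=6, p_3 = 6*5 + 3 = 33, q_3 = 6*2 + 1 = 13.
  i=4: a_4=9, p_4 = 9*33 + 5 = 302, q_4 = 9*13 + 2 = 119.
q_4 = 119 > 13, so the last convergent with denominator <= 13 is p_3/q_3 = 33/13.
The closest fraction with denominator <= 13 is either p_3/q_3 or the intermediate fraction (k*p_3 + p_2)/(k*q_3 + q_2) with the largest k >= 1 whose denominator stays <= 13; these approach x as k grows, and every other convergent or intermediate fraction in range is farther away.
Largest k: floor((13 - q_2)/q_3) = floor((13 - 2)/13) = 0.
Since k = 0, no intermediate fraction beyond p_3/q_3 has denominator <= 13, so the convergent 33/13 is the closest (its error is |302*13 - 33*119|/(119*13) = 1/1547).

33/13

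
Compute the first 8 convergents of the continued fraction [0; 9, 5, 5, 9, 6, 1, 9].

0/1, 1/9, 5/46, 26/239, 239/2197, 1460/13421, 1699/15618, 16751/153983

Using the convergent recurrence p_i = a_i*p_{i-1} + p_{i-2}, q_i = a_i*q_{i-1} + q_{i-2} with p_{-2}=0, p_{-1}=1, q_{-2}=1, q_{-1}=0:
  i=0: a_0=0, p_0 = 0*1 + 0 = 0, q_0 = 0*0 + 1 = 1.
  i=1: a_1=9, p_1 = 9*0 + 1 = 1, q_1 = 9*1 + 0 = 9.
  i=2: a_2=5, p_2 = 5*1 + 0 = 5, q_2 = 5*9 + 1 = 46.
  i=3: a_3=5, p_3 = 5*5 + 1 = 26, q_3 = 5*46 + 9 = 239.
  i=4: a_4=9, p_4 = 9*26 + 5 = 239, q_4 = 9*239 + 46 = 2197.
  i=5: a_5=6, p_5 = 6*239 + 26 = 1460, q_5 = 6*2197 + 239 = 13421.
  i=6: a_6=1, p_6 = 1*1460 + 239 = 1699, q_6 = 1*13421 + 2197 = 15618.
  i=7: a_7=9, p_7 = 9*1699 + 1460 = 16751, q_7 = 9*15618 + 13421 = 153983.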